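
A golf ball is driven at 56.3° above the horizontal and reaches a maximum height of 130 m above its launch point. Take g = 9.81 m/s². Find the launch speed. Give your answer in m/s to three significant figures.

At the peak v_y = 0, so v_y0 = √(2gH) = √(2 × 9.81 × 130) = 50.50 m/s.
v_y0 = v₀ sin θ ⇒ v₀ = 50.50 / sin 56.3° = 60.70 m/s.

60.7 m/s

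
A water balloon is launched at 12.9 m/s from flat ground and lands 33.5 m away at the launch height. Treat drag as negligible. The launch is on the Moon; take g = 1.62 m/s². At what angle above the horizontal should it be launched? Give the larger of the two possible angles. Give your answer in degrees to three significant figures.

R = v₀² sin 2θ / g gives sin 2θ = gR/v₀² = 1.62·33.5/12.9² = 0.3261.
2θ = 19.03° or 180° − 19.03° = 161.0°, so θ = 9.517° or 80.48°.
The larger angle is 80.48°.

80.5°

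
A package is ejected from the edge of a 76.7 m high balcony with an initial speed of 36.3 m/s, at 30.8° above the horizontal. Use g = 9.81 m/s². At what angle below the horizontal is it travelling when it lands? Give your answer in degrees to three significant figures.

Horizontal component vₓ = 36.30 cos 30.8° = 31.18 m/s; vertical v_y0 = 36.30 sin 30.8° = 18.59 m/s.
With up positive and y = 0 at the ground: y(t) = 76.7 + (18.59) t − 4.905 t². Setting y = 0 and taking the positive root: t = [18.59 + √(18.59² + 2·9.81·76.7)] / 9.81 = (18.59 + 43.02) / 9.81 = 6.280 s.
At impact: v_y = v_y0 − g t = −43.02 m/s; vₓ = 31.18 m/s.
Angle below horizontal: arctan(|v_y|/vₓ) = arctan(43.02/31.18) = 54.06°.

54.1°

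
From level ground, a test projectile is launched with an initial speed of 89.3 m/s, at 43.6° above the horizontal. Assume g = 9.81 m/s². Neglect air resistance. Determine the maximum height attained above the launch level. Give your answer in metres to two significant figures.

Components: vₓ = 89.30 cos 43.6° = 64.67 m/s, v_y0 = 89.30 sin 43.6° = 61.58 m/s.
At the apex v_y = 0, so H = v_y0²/(2g) = 61.58²/19.62 = 193.3 m.

190 m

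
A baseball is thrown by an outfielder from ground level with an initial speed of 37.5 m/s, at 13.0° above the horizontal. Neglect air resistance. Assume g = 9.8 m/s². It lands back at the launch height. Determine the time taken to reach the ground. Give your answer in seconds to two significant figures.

1.7 s

vₓ = 37.50 cos 13.0° = 36.54 m/s; v_y0 = 37.50 sin 13.0° = 8.436 m/s.
It returns to y = 0 when t = 2 v_y0 / g = 2(8.436)/9.80 = 1.722 s.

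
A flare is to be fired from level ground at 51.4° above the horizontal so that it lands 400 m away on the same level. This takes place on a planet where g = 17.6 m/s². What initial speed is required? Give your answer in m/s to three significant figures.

85.0 m/s

From R = (v₀² / g) sin 2θ: v₀ = √(gR / sin 2θ).
v₀ = √(17.6 × 400 / sin 102.8°) = √(7040 / 0.9751) = √7219.4 = 84.97 m/s.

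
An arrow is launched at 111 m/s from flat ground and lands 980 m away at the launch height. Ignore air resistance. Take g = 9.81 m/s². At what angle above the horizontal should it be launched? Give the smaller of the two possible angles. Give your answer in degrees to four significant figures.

25.64°

Level-ground range R = v₀² sin(2θ)/g ⇒ sin(2θ) = gR/v₀² = 9.81 × 980 / 111² = 0.7803.
2θ = 51.29° or 180° − 51.29° = 128.7°, so θ = 25.64° or 64.36°.
The smaller angle is 25.64°.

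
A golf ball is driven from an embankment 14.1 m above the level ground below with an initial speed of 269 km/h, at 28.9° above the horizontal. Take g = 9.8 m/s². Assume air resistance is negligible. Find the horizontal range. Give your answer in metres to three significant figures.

506 m

Convert: 269 km/h = 269/3.6 = 74.72 m/s.
Resolve: vₓ = 74.72 cos 28.9° = 65.42 m/s and v_y0 = 74.72 sin 28.9° = 36.11 m/s.
Vertical motion (up positive, ground at y = 0): 4.900 t² − (36.11) t − 14.1 = 0, so t = (36.11 + √(36.11² + 2·9.80·14.1)) / 9.80 = (36.11 + 39.75) / 9.80 = 7.741 s.
Horizontal distance: R = vₓ t = 65.42 × 7.741 = 506.4 m.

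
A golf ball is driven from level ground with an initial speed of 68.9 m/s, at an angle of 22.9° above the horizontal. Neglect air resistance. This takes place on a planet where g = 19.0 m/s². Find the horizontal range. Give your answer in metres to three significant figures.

vₓ = 68.90 cos 22.9° = 63.47 m/s; v_y0 = 68.90 sin 22.9° = 26.81 m/s.
Flight time T = 2 v_y0 / g = 2.822 s.
Horizontal distance R = vₓ T = 63.47 × 2.822 = 179.1 m.

179 m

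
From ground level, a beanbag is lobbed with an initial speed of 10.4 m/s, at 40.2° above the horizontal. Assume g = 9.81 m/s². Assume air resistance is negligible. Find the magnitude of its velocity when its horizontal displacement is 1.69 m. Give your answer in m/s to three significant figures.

Components: vₓ = 10.40 cos 40.2° = 7.943 m/s, v_y0 = 10.40 sin 40.2° = 6.713 m/s.
Time to reach x = 1.69 m: t = x/vₓ = 1.69/7.943 = 0.2128 s.
Vertical velocity there: v_y = v_y0 − g t = 6.713 − 9.81 × 0.2128 = 4.626 m/s.
Speed: √(vₓ² + v_y²) = √(7.943² + 4.626²) = 9.192 m/s.

9.19 m/s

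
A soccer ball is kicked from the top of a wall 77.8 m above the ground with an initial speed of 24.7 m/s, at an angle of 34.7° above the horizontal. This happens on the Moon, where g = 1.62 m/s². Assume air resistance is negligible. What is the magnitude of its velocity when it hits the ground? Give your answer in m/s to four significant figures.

Resolve: vₓ = 24.70 cos 34.7° = 20.31 m/s and v_y0 = 24.70 sin 34.7° = 14.06 m/s.
Vertical motion (up positive, ground at y = 0): 0.8100 t² − (14.06) t − 77.8 = 0, so t = (14.06 + √(14.06² + 2·1.62·77.8)) / 1.62 = (14.06 + 21.21) / 1.62 = 21.77 s.
Vertical velocity at impact: v_y = v_y0 − g t = 14.06 − 1.62 × 21.77 = −21.21 m/s.
Speed: |v| = √(vₓ² + v_y²) = √(20.31² + 21.21²) = 29.36 m/s.

29.36 m/s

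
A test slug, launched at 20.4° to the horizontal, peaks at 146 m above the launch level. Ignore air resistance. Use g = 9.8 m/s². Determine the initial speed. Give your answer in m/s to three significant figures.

At the peak v_y = 0, so v_y0 = √(2gH) = √(2 × 9.80 × 146) = 53.49 m/s.
v_y0 = v₀ sin θ ⇒ v₀ = 53.49 / sin 20.4° = 153.5 m/s.

153 m/s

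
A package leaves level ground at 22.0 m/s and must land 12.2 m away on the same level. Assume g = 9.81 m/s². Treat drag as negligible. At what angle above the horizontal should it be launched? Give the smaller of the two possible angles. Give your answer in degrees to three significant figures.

Level-ground range R = v₀² sin(2θ)/g ⇒ sin(2θ) = gR/v₀² = 9.81 × 12.2 / 22.0² = 0.2473.
2θ = 14.32° or 180° − 14.32° = 165.7°, so θ = 7.158° or 82.84°.
The smaller angle is 7.158°.

7.16°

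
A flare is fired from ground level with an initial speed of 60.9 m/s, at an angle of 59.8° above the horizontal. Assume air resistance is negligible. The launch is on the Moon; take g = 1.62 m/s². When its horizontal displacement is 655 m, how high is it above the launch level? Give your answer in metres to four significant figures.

vₓ = 60.90 cos 59.8° = 30.63 m/s; v_y0 = 60.90 sin 59.8° = 52.63 m/s.
At x = 655 m, t = x/vₓ = 655/30.63 = 21.38 s.
Height: y = v_y0 t − ½ g t² = 52.63 × 21.38 − 0.8100 × 21.38² = 1125 − 370.3 = 755.1 m.

755.1 m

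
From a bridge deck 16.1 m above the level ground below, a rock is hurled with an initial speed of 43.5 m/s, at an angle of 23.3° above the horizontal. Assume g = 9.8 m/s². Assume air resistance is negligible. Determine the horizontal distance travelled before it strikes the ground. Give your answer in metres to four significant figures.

171.0 m

Horizontal component vₓ = 43.50 cos 23.3° = 39.95 m/s; vertical v_y0 = 43.50 sin 23.3° = 17.21 m/s.
With up positive and y = 0 at the ground: y(t) = 16.1 + (17.21) t − 4.900 t². Setting y = 0 and taking the positive root: t = [17.21 + √(17.21² + 2·9.80·16.1)] / 9.80 = (17.21 + 24.73) / 9.80 = 4.279 s.
Horizontal distance: R = vₓ t = 39.95 × 4.279 = 171.0 m.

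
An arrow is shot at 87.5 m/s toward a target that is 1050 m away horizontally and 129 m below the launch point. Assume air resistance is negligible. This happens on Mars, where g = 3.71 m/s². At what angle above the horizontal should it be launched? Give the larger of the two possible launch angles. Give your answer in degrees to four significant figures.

Trajectory: y = x tanθ − g x² (1 + tan²θ)/(2v₀²). With x = 1050, y = −129, v₀ = 87.5, g = 3.71:
267.1 tan²θ − 1050 tanθ + (138.1) = 0.
tanθ = [1050 ± √(1050² − 4 × 267.1 × (138.1))] / (2 × 267.1) = (1050 ± 977.2) / 534.2, giving tanθ = 0.1363 or 3.795.
θ = 7.760° or 75.24°; the larger is 75.24°.

75.24°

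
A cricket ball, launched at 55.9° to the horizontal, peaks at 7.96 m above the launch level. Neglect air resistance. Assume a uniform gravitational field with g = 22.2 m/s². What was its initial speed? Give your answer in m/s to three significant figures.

22.7 m/s

At the peak v_y = 0, so v_y0 = √(2gH) = √(2 × 22.2 × 7.96) = 18.80 m/s.
v_y0 = v₀ sin θ ⇒ v₀ = 18.80 / sin 55.9° = 22.70 m/s.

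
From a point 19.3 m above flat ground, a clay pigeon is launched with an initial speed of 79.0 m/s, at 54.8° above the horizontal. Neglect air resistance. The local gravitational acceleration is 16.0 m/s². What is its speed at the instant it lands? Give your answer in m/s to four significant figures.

Horizontal component vₓ = 79.00 cos 54.8° = 45.54 m/s; vertical v_y0 = 79.00 sin 54.8° = 64.55 m/s.
Vertical motion (up positive, ground at y = 0): 8.000 t² − (64.55) t − 19.3 = 0, so t = (64.55 + √(64.55² + 2·16.0·19.3)) / 16.0 = (64.55 + 69.17) / 16.0 = 8.358 s.
Vertical velocity at impact: v_y = v_y0 − g t = 64.55 − 16.0 × 8.358 = −69.17 m/s.
Speed: |v| = √(vₓ² + v_y²) = √(45.54² + 69.17²) = 82.82 m/s.

82.82 m/s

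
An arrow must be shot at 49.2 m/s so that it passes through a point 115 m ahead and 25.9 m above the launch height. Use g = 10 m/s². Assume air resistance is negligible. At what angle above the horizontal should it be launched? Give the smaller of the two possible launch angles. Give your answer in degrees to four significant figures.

27.89°

Trajectory: y = x tanθ − g x² (1 + tan²θ)/(2v₀²). With x = 115, y = 25.9, v₀ = 49.2, g = 10.0:
27.32 tan²θ − 115 tanθ + (53.22) = 0.
tanθ = [115 ± √(115² − 4 × 27.32 × (53.22))] / (2 × 27.32) = (115 ± 86.08) / 54.63, giving tanθ = 0.5293 or 3.680.
θ = 27.89° or 74.80°; the smaller is 27.89°.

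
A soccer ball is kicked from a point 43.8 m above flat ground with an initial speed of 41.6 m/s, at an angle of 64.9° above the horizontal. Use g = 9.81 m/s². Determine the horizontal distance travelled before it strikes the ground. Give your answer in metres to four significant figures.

vₓ = 41.60 cos 64.9° = 17.65 m/s; v_y0 = 41.60 sin 64.9° = 37.67 m/s.
With up positive and y = 0 at the ground: y(t) = 43.8 + (37.67) t − 4.905 t². Setting y = 0 and taking the positive root: t = [37.67 + √(37.67² + 2·9.81·43.8)] / 9.81 = (37.67 + 47.73) / 9.81 = 8.706 s.
Horizontal distance: R = vₓ t = 17.65 × 8.706 = 153.6 m.

153.6 m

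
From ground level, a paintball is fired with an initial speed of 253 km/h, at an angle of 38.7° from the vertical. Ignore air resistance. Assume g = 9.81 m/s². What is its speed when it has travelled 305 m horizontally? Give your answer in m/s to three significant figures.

45.9 m/s

Convert: 253 km/h = 253/3.6 = 70.28 m/s.
Components: vₓ = 70.28 sin 38.7° = 43.94 m/s, v_y0 = 70.28 cos 38.7° = 54.85 m/s.
At x = 305 m, t = x/vₓ = 305/43.94 = 6.941 s.
Vertical velocity there: v_y = v_y0 − g t = 54.85 − 9.81 × 6.941 = −13.25 m/s.
Speed: √(vₓ² + v_y²) = √(43.94² + 13.25²) = 45.89 m/s.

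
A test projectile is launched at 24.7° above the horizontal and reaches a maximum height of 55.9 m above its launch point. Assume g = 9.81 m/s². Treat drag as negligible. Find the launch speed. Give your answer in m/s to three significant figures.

79.3 m/s

At the peak v_y = 0, so v_y0 = √(2gH) = √(2 × 9.81 × 55.9) = 33.12 m/s.
v_y0 = v₀ sin θ ⇒ v₀ = 33.12 / sin 24.7° = 79.25 m/s.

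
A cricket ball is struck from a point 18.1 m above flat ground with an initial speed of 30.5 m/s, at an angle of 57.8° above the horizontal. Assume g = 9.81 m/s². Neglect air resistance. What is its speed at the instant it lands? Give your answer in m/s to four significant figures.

35.85 m/s

vₓ = 30.50 cos 57.8° = 16.25 m/s; v_y0 = 30.50 sin 57.8° = 25.81 m/s.
Vertical motion (up positive, ground at y = 0): 4.905 t² − (25.81) t − 18.1 = 0, so t = (25.81 + √(25.81² + 2·9.81·18.1)) / 9.81 = (25.81 + 31.96) / 9.81 = 5.888 s.
Vertical velocity at impact: v_y = v_y0 − g t = 25.81 − 9.81 × 5.888 = −31.96 m/s.
Speed: |v| = √(vₓ² + v_y²) = √(16.25² + 31.96²) = 35.85 m/s.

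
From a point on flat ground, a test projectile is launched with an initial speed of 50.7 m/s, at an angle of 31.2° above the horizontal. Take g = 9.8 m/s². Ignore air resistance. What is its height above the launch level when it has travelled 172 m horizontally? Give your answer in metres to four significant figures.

27.09 m

Resolve: vₓ = 50.70 cos 31.2° = 43.37 m/s and v_y0 = 50.70 sin 31.2° = 26.26 m/s.
Time to reach x = 172 m: t = x/vₓ = 172/43.37 = 3.966 s.
Height: y = v_y0 t − ½ g t² = 26.26 × 3.966 − 4.900 × 3.966² = 104.2 − 77.08 = 27.09 m.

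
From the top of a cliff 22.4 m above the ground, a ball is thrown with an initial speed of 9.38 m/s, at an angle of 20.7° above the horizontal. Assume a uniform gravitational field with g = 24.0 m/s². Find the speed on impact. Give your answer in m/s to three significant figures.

34.1 m/s

Horizontal component vₓ = 9.380 cos 20.7° = 8.774 m/s; vertical v_y0 = 9.380 sin 20.7° = 3.316 m/s.
Vertical motion (up positive, ground at y = 0): 12.00 t² − (3.316) t − 22.4 = 0, so t = (3.316 + √(3.316² + 2·24.0·22.4)) / 24.0 = (3.316 + 32.96) / 24.0 = 1.511 s.
Vertical velocity at impact: v_y = v_y0 − g t = 3.316 − 24.0 × 1.511 = −32.96 m/s.
Speed: |v| = √(vₓ² + v_y²) = √(8.774² + 32.96²) = 34.11 m/s.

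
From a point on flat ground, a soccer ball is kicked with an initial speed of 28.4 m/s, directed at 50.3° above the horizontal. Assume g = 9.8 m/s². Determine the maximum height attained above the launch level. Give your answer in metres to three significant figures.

24.4 m

Horizontal component vₓ = 28.40 cos 50.3° = 18.14 m/s; vertical v_y0 = 28.40 sin 50.3° = 21.85 m/s.
Maximum height: H = v_y0² / (2g) = 21.85² / (2 × 9.80) = 24.36 m.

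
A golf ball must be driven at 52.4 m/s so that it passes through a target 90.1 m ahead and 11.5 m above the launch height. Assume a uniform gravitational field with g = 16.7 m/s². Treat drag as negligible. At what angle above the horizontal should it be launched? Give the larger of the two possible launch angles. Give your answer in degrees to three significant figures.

Trajectory: y = x tanθ − g x² (1 + tan²θ)/(2v₀²). With x = 90.1, y = 11.5, v₀ = 52.4, g = 16.7:
24.69 tan²θ − 90.1 tanθ + (36.19) = 0.
tanθ = [90.1 ± √(90.1² − 4 × 24.69 × (36.19))] / (2 × 24.69) = (90.1 ± 67.41) / 49.37, giving tanθ = 0.4595 or 3.190.
θ = 24.68° or 72.60°; the larger is 72.60°.

72.6°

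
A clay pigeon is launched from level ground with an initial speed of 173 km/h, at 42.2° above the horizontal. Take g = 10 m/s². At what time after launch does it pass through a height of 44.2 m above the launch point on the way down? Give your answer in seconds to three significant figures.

4.48 s

Convert: 173 km/h = 173/3.6 = 48.06 m/s.
Resolve: vₓ = 48.06 cos 42.2° = 35.60 m/s and v_y0 = 48.06 sin 42.2° = 32.28 m/s.
Height y(t) = 32.28 t − 5.000 t² = 44.2 gives 5.000 t² − 32.28 t + 44.2 = 0.
Quadratic formula: t = (32.28 ± √157.99) / 10.0 = (32.28 ± 12.57) / 10.0 → t = 1.971 s or 4.485 s.
The descending-branch root is 4.485 s.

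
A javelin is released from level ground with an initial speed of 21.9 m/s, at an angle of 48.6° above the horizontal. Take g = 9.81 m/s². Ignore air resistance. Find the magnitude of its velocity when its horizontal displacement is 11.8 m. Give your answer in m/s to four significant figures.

vₓ = 21.90 cos 48.6° = 14.48 m/s; v_y0 = 21.90 sin 48.6° = 16.43 m/s.
x = vₓ t ⇒ t = 11.8/14.48 = 0.8148 s.
Vertical velocity there: v_y = v_y0 − g t = 16.43 − 9.81 × 0.8148 = 8.435 m/s.
Speed: √(vₓ² + v_y²) = √(14.48² + 8.435²) = 16.76 m/s.

16.76 m/s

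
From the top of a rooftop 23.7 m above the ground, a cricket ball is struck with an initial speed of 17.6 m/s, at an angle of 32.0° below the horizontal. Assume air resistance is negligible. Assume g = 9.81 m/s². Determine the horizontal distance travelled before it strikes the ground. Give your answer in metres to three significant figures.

Horizontal component vₓ = 17.60 cos 32.0° = 14.93 m/s; vertical v_y0 = −9.327 m/s (downward).
The projectile lands when y = 23.7 + (−9.327) t − ½·9.81·t² = 0. Positive root: t = (−9.327 + √(9.327² + 2·9.81·23.7)) / 9.81 = (−9.327 + 23.49) / 9.81 = 1.444 s.
Horizontal distance: R = vₓ t = 14.93 × 1.444 = 21.56 m.

21.6 m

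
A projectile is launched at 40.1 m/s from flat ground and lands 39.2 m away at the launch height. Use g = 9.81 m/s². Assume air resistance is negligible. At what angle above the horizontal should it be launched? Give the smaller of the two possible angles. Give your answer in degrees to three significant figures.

6.92°

Level-ground range R = v₀² sin(2θ)/g ⇒ sin(2θ) = gR/v₀² = 9.81 × 39.2 / 40.1² = 0.2391.
2θ = 13.84° or 180° − 13.84° = 166.2°, so θ = 6.918° or 83.08°.
The smaller angle is 6.918°.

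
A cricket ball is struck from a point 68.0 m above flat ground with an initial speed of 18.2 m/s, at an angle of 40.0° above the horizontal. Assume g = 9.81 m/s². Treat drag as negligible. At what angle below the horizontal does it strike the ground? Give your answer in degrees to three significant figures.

70.0°

Resolve: vₓ = 18.20 cos 40.0° = 13.94 m/s and v_y0 = 18.20 sin 40.0° = 11.70 m/s.
Vertical motion (up positive, ground at y = 0): 4.905 t² − (11.70) t − 68.0 = 0, so t = (11.70 + √(11.70² + 2·9.81·68.0)) / 9.81 = (11.70 + 38.35) / 9.81 = 5.102 s.
At impact: v_y = v_y0 − g t = −38.35 m/s; vₓ = 13.94 m/s.
Angle below horizontal: arctan(|v_y|/vₓ) = arctan(38.35/13.94) = 70.02°.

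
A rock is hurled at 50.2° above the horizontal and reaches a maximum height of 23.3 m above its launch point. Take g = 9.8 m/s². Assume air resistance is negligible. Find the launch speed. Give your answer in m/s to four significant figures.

27.82 m/s

At the peak v_y = 0, so v_y0 = √(2gH) = √(2 × 9.80 × 23.3) = 21.37 m/s.
v_y0 = v₀ sin θ ⇒ v₀ = 21.37 / sin 50.2° = 27.82 m/s.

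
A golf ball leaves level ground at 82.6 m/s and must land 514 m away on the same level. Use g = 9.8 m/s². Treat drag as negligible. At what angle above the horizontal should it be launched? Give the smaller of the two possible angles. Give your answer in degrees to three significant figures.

R = v₀² sin 2θ / g gives sin 2θ = gR/v₀² = 9.80·514/82.6² = 0.7383.
2θ = 47.59° or 180° − 47.59° = 132.4°, so θ = 23.79° or 66.21°.
The smaller angle is 23.79°.

23.8°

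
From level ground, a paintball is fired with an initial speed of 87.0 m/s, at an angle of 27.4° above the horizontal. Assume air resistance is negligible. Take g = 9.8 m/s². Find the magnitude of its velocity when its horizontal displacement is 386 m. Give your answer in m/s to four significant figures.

Resolve: vₓ = 87.00 cos 27.4° = 77.24 m/s and v_y0 = 87.00 sin 27.4° = 40.04 m/s.
At x = 386 m, t = x/vₓ = 386/77.24 = 4.997 s.
Vertical velocity there: v_y = v_y0 − g t = 40.04 − 9.80 × 4.997 = −8.937 m/s.
Speed: √(vₓ² + v_y²) = √(77.24² + 8.937²) = 77.76 m/s.

77.76 m/s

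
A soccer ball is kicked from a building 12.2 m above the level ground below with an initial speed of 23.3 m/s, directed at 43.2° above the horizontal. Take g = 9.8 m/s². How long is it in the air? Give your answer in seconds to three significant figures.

3.89 s

Components: vₓ = 23.30 cos 43.2° = 16.98 m/s, v_y0 = 23.30 sin 43.2° = 15.95 m/s.
The projectile lands when y = 12.2 + (15.95) t − ½·9.80·t² = 0. Positive root: t = (15.95 + √(15.95² + 2·9.80·12.2)) / 9.80 = (15.95 + 22.22) / 9.80 = 3.894 s.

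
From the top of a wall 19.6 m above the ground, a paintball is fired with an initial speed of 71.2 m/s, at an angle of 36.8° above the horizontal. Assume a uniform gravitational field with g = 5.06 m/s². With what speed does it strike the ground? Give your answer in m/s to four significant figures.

72.58 m/s

Horizontal component vₓ = 71.20 cos 36.8° = 57.01 m/s; vertical v_y0 = 71.20 sin 36.8° = 42.65 m/s.
With up positive and y = 0 at the ground: y(t) = 19.6 + (42.65) t − 2.530 t². Setting y = 0 and taking the positive root: t = [42.65 + √(42.65² + 2·5.06·19.6)] / 5.06 = (42.65 + 44.92) / 5.06 = 17.31 s.
Vertical velocity at impact: v_y = v_y0 − g t = 42.65 − 5.06 × 17.31 = −44.92 m/s.
Speed: |v| = √(vₓ² + v_y²) = √(57.01² + 44.92²) = 72.58 m/s.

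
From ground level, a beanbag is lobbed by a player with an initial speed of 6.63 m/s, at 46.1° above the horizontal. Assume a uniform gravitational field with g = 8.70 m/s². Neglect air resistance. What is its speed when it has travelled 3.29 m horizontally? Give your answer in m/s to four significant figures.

4.820 m/s

Resolve: vₓ = 6.630 cos 46.1° = 4.597 m/s and v_y0 = 6.630 sin 46.1° = 4.777 m/s.
x = vₓ t ⇒ t = 3.29/4.597 = 0.7156 s.
Vertical velocity there: v_y = v_y0 − g t = 4.777 − 8.70 × 0.7156 = −1.449 m/s.
Speed: √(vₓ² + v_y²) = √(4.597² + 1.449²) = 4.820 m/s.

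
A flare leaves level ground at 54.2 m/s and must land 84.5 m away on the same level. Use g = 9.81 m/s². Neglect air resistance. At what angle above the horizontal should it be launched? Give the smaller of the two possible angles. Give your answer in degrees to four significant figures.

8.195°

From R = (v₀²/g) sin 2θ: sin 2θ = 9.81 × 84.5 / 2937.6 = 0.2822.
2θ = 16.39° or 180° − 16.39° = 163.6°, so θ = 8.195° or 81.80°.
The smaller angle is 8.195°.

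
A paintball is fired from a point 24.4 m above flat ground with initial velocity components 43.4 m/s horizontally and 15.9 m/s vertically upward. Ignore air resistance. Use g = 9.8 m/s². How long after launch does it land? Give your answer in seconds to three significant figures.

4.38 s

The projectile lands when y = 24.4 + (15.90) t − ½·9.80·t² = 0. Positive root: t = (15.90 + √(15.90² + 2·9.80·24.4)) / 9.80 = (15.90 + 27.04) / 9.80 = 4.381 s.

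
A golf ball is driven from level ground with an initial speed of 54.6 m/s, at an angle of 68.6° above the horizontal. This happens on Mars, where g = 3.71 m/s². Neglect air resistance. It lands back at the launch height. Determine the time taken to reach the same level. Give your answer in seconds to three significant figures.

vₓ = 54.60 cos 68.6° = 19.92 m/s; v_y0 = 54.60 sin 68.6° = 50.84 m/s.
Landing at launch height ⇒ T = 2 v_y0 / g = 2 × 50.84 / 3.71 = 27.40 s.

27.4 s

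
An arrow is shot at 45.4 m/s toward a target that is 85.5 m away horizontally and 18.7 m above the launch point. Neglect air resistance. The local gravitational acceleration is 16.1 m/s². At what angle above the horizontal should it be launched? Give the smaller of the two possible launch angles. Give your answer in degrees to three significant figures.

Trajectory: y = x tanθ − g x² (1 + tan²θ)/(2v₀²). With x = 85.5, y = 18.7, v₀ = 45.4, g = 16.1:
28.55 tan²θ − 85.5 tanθ + (47.25) = 0.
tanθ = [85.5 ± √(85.5² − 4 × 28.55 × (47.25))] / (2 × 28.55) = (85.5 ± 43.75) / 57.10, giving tanθ = 0.7311 or 2.264.
θ = 36.17° or 66.16°; the smaller is 36.17°.

36.2°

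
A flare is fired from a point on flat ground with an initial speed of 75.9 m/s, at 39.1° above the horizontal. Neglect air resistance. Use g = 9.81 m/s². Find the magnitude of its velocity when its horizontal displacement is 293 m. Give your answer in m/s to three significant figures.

58.9 m/s

Components: vₓ = 75.90 cos 39.1° = 58.90 m/s, v_y0 = 75.90 sin 39.1° = 47.87 m/s.
x = vₓ t ⇒ t = 293/58.90 = 4.974 s.
Vertical velocity there: v_y = v_y0 − g t = 47.87 − 9.81 × 4.974 = −0.9303 m/s.
Speed: √(vₓ² + v_y²) = √(58.90² + 0.9303²) = 58.91 m/s.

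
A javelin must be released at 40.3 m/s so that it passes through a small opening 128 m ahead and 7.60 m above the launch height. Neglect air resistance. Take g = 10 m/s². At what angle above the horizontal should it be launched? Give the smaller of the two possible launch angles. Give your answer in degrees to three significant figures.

Trajectory: y = x tanθ − g x² (1 + tan²θ)/(2v₀²). With x = 128, y = 7.60, v₀ = 40.3, g = 10.0:
50.44 tan²θ − 128 tanθ + (58.04) = 0.
tanθ = [128 ± √(128² − 4 × 50.44 × (58.04))] / (2 × 50.44) = (128 ± 68.36) / 100.9, giving tanθ = 0.5912 or 1.946.
θ = 30.59° or 62.81°; the smaller is 30.59°.

30.6°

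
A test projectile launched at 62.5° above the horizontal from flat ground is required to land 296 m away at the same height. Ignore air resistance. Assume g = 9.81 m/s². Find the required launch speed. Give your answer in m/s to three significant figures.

59.5 m/s

On level ground R = v₀² sin 2θ / g ⇒ v₀ = √(gR / sin 2θ).
v₀ = √(9.81 × 296 / sin 125.0°) = √(2904 / 0.8192) = √3544.8 = 59.54 m/s.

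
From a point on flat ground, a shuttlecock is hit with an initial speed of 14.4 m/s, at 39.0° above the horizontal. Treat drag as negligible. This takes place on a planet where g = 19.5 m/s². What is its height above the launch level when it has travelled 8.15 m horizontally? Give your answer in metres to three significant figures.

Resolve: vₓ = 14.40 cos 39.0° = 11.19 m/s and v_y0 = 14.40 sin 39.0° = 9.062 m/s.
x = vₓ t ⇒ t = 8.15/11.19 = 0.7283 s.
Height: y = v_y0 t − ½ g t² = 9.062 × 0.7283 − 9.750 × 0.7283² = 6.600 − 5.171 = 1.429 m.

1.43 m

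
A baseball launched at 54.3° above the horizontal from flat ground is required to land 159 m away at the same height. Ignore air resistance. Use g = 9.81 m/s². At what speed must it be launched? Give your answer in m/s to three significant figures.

On level ground R = v₀² sin 2θ / g ⇒ v₀ = √(gR / sin 2θ).
v₀ = √(9.81 × 159 / sin 108.6°) = √(1560 / 0.9478) = √1645.8 = 40.57 m/s.

40.6 m/s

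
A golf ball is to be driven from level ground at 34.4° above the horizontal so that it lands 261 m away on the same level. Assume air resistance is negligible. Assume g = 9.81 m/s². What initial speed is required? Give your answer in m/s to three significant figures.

52.4 m/s

Level-ground range: R = v₀² sin(2θ)/g, so v₀ = √(gR / sin 2θ).
v₀ = √(9.81 × 261 / sin 68.80°) = √(2560 / 0.9323) = √2746.3 = 52.40 m/s.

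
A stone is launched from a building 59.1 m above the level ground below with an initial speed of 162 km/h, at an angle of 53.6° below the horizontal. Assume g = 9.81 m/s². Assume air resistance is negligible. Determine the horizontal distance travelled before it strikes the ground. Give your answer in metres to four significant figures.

Convert: 162 km/h = 162/3.6 = 45.00 m/s.
Horizontal component vₓ = 45.00 cos 53.6° = 26.70 m/s; vertical v_y0 = −36.22 m/s (downward).
Vertical motion (up positive, ground at y = 0): 4.905 t² − (−36.22) t − 59.1 = 0, so t = (−36.22 + √(36.22² + 2·9.81·59.1)) / 9.81 = (−36.22 + 49.71) / 9.81 = 1.375 s.
Horizontal distance: R = vₓ t = 26.70 × 1.375 = 36.73 m.

36.73 m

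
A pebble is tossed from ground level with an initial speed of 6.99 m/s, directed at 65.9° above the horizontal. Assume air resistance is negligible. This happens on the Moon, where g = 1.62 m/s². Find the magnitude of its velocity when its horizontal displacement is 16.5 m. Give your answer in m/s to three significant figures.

Components: vₓ = 6.990 cos 65.9° = 2.854 m/s, v_y0 = 6.990 sin 65.9° = 6.381 m/s.
x = vₓ t ⇒ t = 16.5/2.854 = 5.781 s.
Vertical velocity there: v_y = v_y0 − g t = 6.381 − 1.62 × 5.781 = −2.984 m/s.
Speed: √(vₓ² + v_y²) = √(2.854² + 2.984²) = 4.130 m/s.

4.13 m/s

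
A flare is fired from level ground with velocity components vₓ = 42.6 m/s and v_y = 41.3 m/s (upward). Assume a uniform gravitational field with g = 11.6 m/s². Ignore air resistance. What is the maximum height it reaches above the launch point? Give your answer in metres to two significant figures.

Maximum height: H = v_y0² / (2g) = 41.30² / (2 × 11.6) = 73.52 m.

74 m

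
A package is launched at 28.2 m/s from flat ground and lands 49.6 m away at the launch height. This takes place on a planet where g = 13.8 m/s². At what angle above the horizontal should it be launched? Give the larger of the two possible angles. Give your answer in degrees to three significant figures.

60.3°

From R = (v₀²/g) sin 2θ: sin 2θ = 13.8 × 49.6 / 795.24 = 0.8607.
2θ = 59.40° or 180° − 59.40° = 120.6°, so θ = 29.70° or 60.30°.
The larger angle is 60.30°.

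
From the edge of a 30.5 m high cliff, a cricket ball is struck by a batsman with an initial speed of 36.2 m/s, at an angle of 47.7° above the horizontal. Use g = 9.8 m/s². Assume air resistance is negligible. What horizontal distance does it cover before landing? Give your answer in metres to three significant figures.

Horizontal component vₓ = 36.20 cos 47.7° = 24.36 m/s; vertical v_y0 = 36.20 sin 47.7° = 26.77 m/s.
With up positive and y = 0 at the ground: y(t) = 30.5 + (26.77) t − 4.900 t². Setting y = 0 and taking the positive root: t = [26.77 + √(26.77² + 2·9.80·30.5)] / 9.80 = (26.77 + 36.26) / 9.80 = 6.432 s.
Horizontal distance: R = vₓ t = 24.36 × 6.432 = 156.7 m.

157 m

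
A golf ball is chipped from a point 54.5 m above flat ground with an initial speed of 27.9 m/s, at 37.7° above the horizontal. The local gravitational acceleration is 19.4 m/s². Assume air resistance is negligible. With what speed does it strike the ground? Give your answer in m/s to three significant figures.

vₓ = 27.90 cos 37.7° = 22.08 m/s; v_y0 = 27.90 sin 37.7° = 17.06 m/s.
Vertical motion (up positive, ground at y = 0): 9.700 t² − (17.06) t − 54.5 = 0, so t = (17.06 + √(17.06² + 2·19.4·54.5)) / 19.4 = (17.06 + 49.05) / 19.4 = 3.408 s.
Vertical velocity at impact: v_y = v_y0 − g t = 17.06 − 19.4 × 3.408 = −49.05 m/s.
Speed: |v| = √(vₓ² + v_y²) = √(22.08² + 49.05²) = 53.79 m/s.

53.8 m/s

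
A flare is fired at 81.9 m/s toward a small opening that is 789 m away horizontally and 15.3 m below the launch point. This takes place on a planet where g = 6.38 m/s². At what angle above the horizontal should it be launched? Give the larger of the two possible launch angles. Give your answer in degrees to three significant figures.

66.0°

Trajectory: y = x tanθ − g x² (1 + tan²θ)/(2v₀²). With x = 789, y = −15.3, v₀ = 81.9, g = 6.38:
296.1 tan²θ − 789 tanθ + (280.8) = 0.
tanθ = [789 ± √(789² − 4 × 296.1 × (280.8))] / (2 × 296.1) = (789 ± 538.6) / 592.1, giving tanθ = 0.4230 or 2.242.
θ = 22.93° or 65.96°; the larger is 65.96°.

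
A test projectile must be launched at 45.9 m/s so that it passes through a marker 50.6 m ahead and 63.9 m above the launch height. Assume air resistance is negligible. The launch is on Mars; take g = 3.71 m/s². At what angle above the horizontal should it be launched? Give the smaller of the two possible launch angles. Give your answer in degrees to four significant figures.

54.35°

Trajectory: y = x tanθ − g x² (1 + tan²θ)/(2v₀²). With x = 50.6, y = 63.9, v₀ = 45.9, g = 3.71:
2.254 tan²θ − 50.6 tanθ + (66.15) = 0.
tanθ = [50.6 ± √(50.6² − 4 × 2.254 × (66.15))] / (2 × 2.254) = (50.6 ± 44.32) / 4.509, giving tanθ = 1.394 or 21.05.
θ = 54.35° or 87.28°; the smaller is 54.35°.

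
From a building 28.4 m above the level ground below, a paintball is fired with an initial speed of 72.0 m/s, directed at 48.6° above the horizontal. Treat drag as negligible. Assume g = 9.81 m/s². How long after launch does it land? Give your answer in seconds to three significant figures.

11.5 s

vₓ = 72.00 cos 48.6° = 47.61 m/s; v_y0 = 72.00 sin 48.6° = 54.01 m/s.
The projectile lands when y = 28.4 + (54.01) t − ½·9.81·t² = 0. Positive root: t = (54.01 + √(54.01² + 2·9.81·28.4)) / 9.81 = (54.01 + 58.94) / 9.81 = 11.51 s.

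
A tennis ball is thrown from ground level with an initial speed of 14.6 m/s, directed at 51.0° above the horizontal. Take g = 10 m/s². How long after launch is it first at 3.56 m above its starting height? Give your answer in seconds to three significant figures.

Resolve: vₓ = 14.60 cos 51.0° = 9.188 m/s and v_y0 = 14.60 sin 51.0° = 11.35 m/s.
Height y(t) = 11.35 t − 5.000 t² = 3.56 gives 5.000 t² − 11.35 t + 3.56 = 0.
t = [11.35 ± √(11.35² − 2·10.0·3.56)] / 10.0 = (11.35 ± 7.585) / 10.0, so t = 0.3761 s or t = 1.893 s.
The first (ascending) time is 0.3761 s.

0.376 s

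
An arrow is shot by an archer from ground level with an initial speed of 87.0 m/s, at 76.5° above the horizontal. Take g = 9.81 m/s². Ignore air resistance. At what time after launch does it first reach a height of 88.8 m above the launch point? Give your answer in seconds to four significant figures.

1.123 s

Components: vₓ = 87.00 cos 76.5° = 20.31 m/s, v_y0 = 87.00 sin 76.5° = 84.60 m/s.
Set y = v_y0 t − ½ g t² = 88.8: 4.905 t² − 84.60 t + 88.8 = 0.
Quadratic formula: t = (84.60 ± √5414.3) / 9.81 = (84.60 ± 73.58) / 9.81 → t = 1.123 s or 16.12 s.
The first (ascending) time is 1.123 s.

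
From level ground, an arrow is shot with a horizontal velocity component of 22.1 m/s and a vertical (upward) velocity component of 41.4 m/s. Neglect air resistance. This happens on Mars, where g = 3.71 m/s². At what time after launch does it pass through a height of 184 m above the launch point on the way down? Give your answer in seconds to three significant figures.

16.2 s

Set y = v_y0 t − ½ g t² = 184: 1.855 t² − 41.40 t + 184 = 0.
Quadratic formula: t = (41.40 ± √348.68) / 3.71 = (41.40 ± 18.67) / 3.71 → t = 6.126 s or 16.19 s.
The descending-branch root is 16.19 s.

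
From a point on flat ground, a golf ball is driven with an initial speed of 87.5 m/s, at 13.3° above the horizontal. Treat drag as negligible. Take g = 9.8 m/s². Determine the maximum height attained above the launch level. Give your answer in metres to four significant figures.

Horizontal component vₓ = 87.50 cos 13.3° = 85.15 m/s; vertical v_y0 = 87.50 sin 13.3° = 20.13 m/s.
Maximum height: H = v_y0² / (2g) = 20.13² / (2 × 9.80) = 20.67 m.

20.67 m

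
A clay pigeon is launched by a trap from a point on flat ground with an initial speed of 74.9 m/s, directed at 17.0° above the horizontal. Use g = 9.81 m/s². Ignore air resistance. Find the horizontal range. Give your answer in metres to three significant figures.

320 m

Resolve: vₓ = 74.90 cos 17.0° = 71.63 m/s and v_y0 = 74.90 sin 17.0° = 21.90 m/s.
Flight time T = 2 v_y0 / g = 4.465 s.
Range: R = vₓ T = 71.63 × 4.465 = 319.8 m.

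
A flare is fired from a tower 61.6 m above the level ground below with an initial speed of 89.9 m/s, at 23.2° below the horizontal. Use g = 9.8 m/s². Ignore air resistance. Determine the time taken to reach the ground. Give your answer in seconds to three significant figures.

1.45 s

vₓ = 89.90 cos 23.2° = 82.63 m/s; v_y0 = −35.42 m/s (downward).
The projectile lands when y = 61.6 + (−35.42) t − ½·9.80·t² = 0. Positive root: t = (−35.42 + √(35.42² + 2·9.80·61.6)) / 9.80 = (−35.42 + 49.61) / 9.80 = 1.449 s.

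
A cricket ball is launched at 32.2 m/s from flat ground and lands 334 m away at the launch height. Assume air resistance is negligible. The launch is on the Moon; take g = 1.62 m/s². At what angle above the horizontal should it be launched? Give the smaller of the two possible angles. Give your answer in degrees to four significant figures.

15.73°

R = v₀² sin 2θ / g gives sin 2θ = gR/v₀² = 1.62·334/32.2² = 0.5219.
2θ = 31.46° or 180° − 31.46° = 148.5°, so θ = 15.73° or 74.27°.
The smaller angle is 15.73°.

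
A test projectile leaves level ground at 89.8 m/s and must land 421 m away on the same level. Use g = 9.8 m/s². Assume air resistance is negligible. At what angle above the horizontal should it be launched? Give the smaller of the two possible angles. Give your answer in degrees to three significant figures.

Level-ground range R = v₀² sin(2θ)/g ⇒ sin(2θ) = gR/v₀² = 9.80 × 421 / 89.8² = 0.5116.
2θ = 30.77° or 180° − 30.77° = 149.2°, so θ = 15.39° or 74.61°.
The smaller angle is 15.39°.

15.4°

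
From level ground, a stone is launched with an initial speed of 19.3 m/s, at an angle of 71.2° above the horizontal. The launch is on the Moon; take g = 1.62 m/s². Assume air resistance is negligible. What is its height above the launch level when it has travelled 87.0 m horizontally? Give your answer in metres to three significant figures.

vₓ = 19.30 cos 71.2° = 6.220 m/s; v_y0 = 19.30 sin 71.2° = 18.27 m/s.
Time to reach x = 87.0 m: t = x/vₓ = 87.0/6.220 = 13.99 s.
Height: y = v_y0 t − ½ g t² = 18.27 × 13.99 − 0.8100 × 13.99² = 255.6 − 158.5 = 97.08 m.

97.1 m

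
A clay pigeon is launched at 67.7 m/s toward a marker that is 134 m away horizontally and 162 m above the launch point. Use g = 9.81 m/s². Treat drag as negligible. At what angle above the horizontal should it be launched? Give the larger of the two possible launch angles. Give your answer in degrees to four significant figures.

Trajectory: y = x tanθ − g x² (1 + tan²θ)/(2v₀²). With x = 134, y = 162, v₀ = 67.7, g = 9.81:
19.22 tan²θ − 134 tanθ + (181.2) = 0.
tanθ = [134 ± √(134² − 4 × 19.22 × (181.2))] / (2 × 19.22) = (134 ± 63.46) / 38.43, giving tanθ = 1.836 or 5.138.
θ = 61.42° or 78.99°; the larger is 78.99°.

78.99°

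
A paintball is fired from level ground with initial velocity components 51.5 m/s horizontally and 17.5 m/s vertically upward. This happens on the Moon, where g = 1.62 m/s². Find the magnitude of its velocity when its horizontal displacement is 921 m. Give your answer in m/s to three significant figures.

52.8 m/s

Time to reach x = 921 m: t = x/vₓ = 921/51.50 = 17.88 s.
Vertical velocity there: v_y = v_y0 − g t = 17.50 − 1.62 × 17.88 = −11.47 m/s.
Speed: √(vₓ² + v_y²) = √(51.50² + 11.47²) = 52.76 m/s.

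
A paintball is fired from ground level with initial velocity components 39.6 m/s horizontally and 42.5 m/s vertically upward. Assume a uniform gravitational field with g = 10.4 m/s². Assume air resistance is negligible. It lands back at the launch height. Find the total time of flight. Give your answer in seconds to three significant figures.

It returns to y = 0 when t = 2 v_y0 / g = 2(42.50)/10.4 = 8.173 s.

8.17 s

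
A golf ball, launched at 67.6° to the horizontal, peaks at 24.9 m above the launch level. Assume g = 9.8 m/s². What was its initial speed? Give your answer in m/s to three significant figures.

23.9 m/s

At the peak v_y = 0, so v_y0 = √(2gH) = √(2 × 9.80 × 24.9) = 22.09 m/s.
v_y0 = v₀ sin θ ⇒ v₀ = 22.09 / sin 67.6° = 23.89 m/s.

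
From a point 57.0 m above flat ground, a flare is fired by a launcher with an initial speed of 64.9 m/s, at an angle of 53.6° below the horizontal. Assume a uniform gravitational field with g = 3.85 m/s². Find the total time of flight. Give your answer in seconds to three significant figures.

vₓ = 64.90 cos 53.6° = 38.51 m/s; v_y0 = −52.24 m/s (downward).
With up positive and y = 0 at the ground: y(t) = 57.0 + (−52.24) t − 1.925 t². Setting y = 0 and taking the positive root: t = [−52.24 + √(52.24² + 2·3.85·57.0)] / 3.85 = (−52.24 + 56.28) / 3.85 = 1.051 s.

1.05 s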